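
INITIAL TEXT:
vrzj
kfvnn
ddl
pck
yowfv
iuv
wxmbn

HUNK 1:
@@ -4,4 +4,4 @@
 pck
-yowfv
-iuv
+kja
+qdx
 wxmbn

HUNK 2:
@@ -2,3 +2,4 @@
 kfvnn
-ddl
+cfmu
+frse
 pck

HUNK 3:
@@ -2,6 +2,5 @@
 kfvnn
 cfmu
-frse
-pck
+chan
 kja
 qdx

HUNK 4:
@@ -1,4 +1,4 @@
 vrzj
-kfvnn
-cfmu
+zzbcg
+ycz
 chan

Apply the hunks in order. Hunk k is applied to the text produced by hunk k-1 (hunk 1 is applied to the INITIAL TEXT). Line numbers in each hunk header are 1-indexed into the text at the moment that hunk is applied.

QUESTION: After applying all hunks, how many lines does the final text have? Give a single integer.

Hunk 1: at line 4 remove [yowfv,iuv] add [kja,qdx] -> 7 lines: vrzj kfvnn ddl pck kja qdx wxmbn
Hunk 2: at line 2 remove [ddl] add [cfmu,frse] -> 8 lines: vrzj kfvnn cfmu frse pck kja qdx wxmbn
Hunk 3: at line 2 remove [frse,pck] add [chan] -> 7 lines: vrzj kfvnn cfmu chan kja qdx wxmbn
Hunk 4: at line 1 remove [kfvnn,cfmu] add [zzbcg,ycz] -> 7 lines: vrzj zzbcg ycz chan kja qdx wxmbn
Final line count: 7

Answer: 7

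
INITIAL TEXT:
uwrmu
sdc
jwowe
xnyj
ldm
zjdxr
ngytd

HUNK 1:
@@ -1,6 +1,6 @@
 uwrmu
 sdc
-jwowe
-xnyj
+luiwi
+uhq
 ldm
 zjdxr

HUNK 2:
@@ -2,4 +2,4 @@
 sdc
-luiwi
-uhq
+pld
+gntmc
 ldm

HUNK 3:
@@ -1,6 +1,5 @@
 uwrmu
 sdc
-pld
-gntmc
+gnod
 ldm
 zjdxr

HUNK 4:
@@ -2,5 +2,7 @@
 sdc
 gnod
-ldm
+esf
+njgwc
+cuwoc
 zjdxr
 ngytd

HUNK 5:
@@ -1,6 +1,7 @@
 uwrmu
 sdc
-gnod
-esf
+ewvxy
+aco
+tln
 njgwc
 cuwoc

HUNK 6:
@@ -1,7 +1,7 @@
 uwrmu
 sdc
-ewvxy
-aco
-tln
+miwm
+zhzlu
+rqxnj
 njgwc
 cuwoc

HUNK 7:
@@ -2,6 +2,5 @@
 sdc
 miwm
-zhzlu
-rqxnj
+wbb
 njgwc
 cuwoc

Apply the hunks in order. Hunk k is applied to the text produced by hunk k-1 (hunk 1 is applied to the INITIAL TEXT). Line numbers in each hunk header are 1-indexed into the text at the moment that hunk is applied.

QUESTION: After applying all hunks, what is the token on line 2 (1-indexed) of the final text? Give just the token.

Hunk 1: at line 1 remove [jwowe,xnyj] add [luiwi,uhq] -> 7 lines: uwrmu sdc luiwi uhq ldm zjdxr ngytd
Hunk 2: at line 2 remove [luiwi,uhq] add [pld,gntmc] -> 7 lines: uwrmu sdc pld gntmc ldm zjdxr ngytd
Hunk 3: at line 1 remove [pld,gntmc] add [gnod] -> 6 lines: uwrmu sdc gnod ldm zjdxr ngytd
Hunk 4: at line 2 remove [ldm] add [esf,njgwc,cuwoc] -> 8 lines: uwrmu sdc gnod esf njgwc cuwoc zjdxr ngytd
Hunk 5: at line 1 remove [gnod,esf] add [ewvxy,aco,tln] -> 9 lines: uwrmu sdc ewvxy aco tln njgwc cuwoc zjdxr ngytd
Hunk 6: at line 1 remove [ewvxy,aco,tln] add [miwm,zhzlu,rqxnj] -> 9 lines: uwrmu sdc miwm zhzlu rqxnj njgwc cuwoc zjdxr ngytd
Hunk 7: at line 2 remove [zhzlu,rqxnj] add [wbb] -> 8 lines: uwrmu sdc miwm wbb njgwc cuwoc zjdxr ngytd
Final line 2: sdc

Answer: sdc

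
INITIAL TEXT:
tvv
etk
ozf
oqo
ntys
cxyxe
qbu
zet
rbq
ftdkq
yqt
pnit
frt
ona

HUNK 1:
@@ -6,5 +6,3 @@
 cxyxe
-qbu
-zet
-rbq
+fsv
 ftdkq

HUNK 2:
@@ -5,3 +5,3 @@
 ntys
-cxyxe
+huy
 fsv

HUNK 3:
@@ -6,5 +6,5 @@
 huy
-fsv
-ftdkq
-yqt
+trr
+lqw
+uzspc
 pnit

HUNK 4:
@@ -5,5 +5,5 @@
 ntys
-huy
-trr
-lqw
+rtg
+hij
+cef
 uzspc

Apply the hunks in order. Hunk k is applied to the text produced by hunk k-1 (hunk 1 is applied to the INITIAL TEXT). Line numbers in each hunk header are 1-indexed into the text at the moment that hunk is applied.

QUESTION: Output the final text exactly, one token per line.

Hunk 1: at line 6 remove [qbu,zet,rbq] add [fsv] -> 12 lines: tvv etk ozf oqo ntys cxyxe fsv ftdkq yqt pnit frt ona
Hunk 2: at line 5 remove [cxyxe] add [huy] -> 12 lines: tvv etk ozf oqo ntys huy fsv ftdkq yqt pnit frt ona
Hunk 3: at line 6 remove [fsv,ftdkq,yqt] add [trr,lqw,uzspc] -> 12 lines: tvv etk ozf oqo ntys huy trr lqw uzspc pnit frt ona
Hunk 4: at line 5 remove [huy,trr,lqw] add [rtg,hij,cef] -> 12 lines: tvv etk ozf oqo ntys rtg hij cef uzspc pnit frt ona

Answer: tvv
etk
ozf
oqo
ntys
rtg
hij
cef
uzspc
pnit
frt
ona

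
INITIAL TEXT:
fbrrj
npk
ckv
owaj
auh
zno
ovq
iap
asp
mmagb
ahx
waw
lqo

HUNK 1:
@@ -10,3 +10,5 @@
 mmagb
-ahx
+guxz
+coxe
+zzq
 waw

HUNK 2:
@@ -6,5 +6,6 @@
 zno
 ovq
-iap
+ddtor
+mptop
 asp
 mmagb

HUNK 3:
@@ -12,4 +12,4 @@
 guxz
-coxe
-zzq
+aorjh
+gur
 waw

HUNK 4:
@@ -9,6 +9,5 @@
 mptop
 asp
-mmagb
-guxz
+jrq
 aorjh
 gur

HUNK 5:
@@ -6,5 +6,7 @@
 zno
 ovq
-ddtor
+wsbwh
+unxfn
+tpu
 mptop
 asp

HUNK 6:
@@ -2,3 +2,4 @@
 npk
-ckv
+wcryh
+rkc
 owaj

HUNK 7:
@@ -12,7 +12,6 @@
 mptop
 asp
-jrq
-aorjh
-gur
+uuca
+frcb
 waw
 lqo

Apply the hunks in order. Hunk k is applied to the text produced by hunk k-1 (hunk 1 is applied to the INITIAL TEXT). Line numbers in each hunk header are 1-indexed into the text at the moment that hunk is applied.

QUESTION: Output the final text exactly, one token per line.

Hunk 1: at line 10 remove [ahx] add [guxz,coxe,zzq] -> 15 lines: fbrrj npk ckv owaj auh zno ovq iap asp mmagb guxz coxe zzq waw lqo
Hunk 2: at line 6 remove [iap] add [ddtor,mptop] -> 16 lines: fbrrj npk ckv owaj auh zno ovq ddtor mptop asp mmagb guxz coxe zzq waw lqo
Hunk 3: at line 12 remove [coxe,zzq] add [aorjh,gur] -> 16 lines: fbrrj npk ckv owaj auh zno ovq ddtor mptop asp mmagb guxz aorjh gur waw lqo
Hunk 4: at line 9 remove [mmagb,guxz] add [jrq] -> 15 lines: fbrrj npk ckv owaj auh zno ovq ddtor mptop asp jrq aorjh gur waw lqo
Hunk 5: at line 6 remove [ddtor] add [wsbwh,unxfn,tpu] -> 17 lines: fbrrj npk ckv owaj auh zno ovq wsbwh unxfn tpu mptop asp jrq aorjh gur waw lqo
Hunk 6: at line 2 remove [ckv] add [wcryh,rkc] -> 18 lines: fbrrj npk wcryh rkc owaj auh zno ovq wsbwh unxfn tpu mptop asp jrq aorjh gur waw lqo
Hunk 7: at line 12 remove [jrq,aorjh,gur] add [uuca,frcb] -> 17 lines: fbrrj npk wcryh rkc owaj auh zno ovq wsbwh unxfn tpu mptop asp uuca frcb waw lqo

Answer: fbrrj
npk
wcryh
rkc
owaj
auh
zno
ovq
wsbwh
unxfn
tpu
mptop
asp
uuca
frcb
waw
lqo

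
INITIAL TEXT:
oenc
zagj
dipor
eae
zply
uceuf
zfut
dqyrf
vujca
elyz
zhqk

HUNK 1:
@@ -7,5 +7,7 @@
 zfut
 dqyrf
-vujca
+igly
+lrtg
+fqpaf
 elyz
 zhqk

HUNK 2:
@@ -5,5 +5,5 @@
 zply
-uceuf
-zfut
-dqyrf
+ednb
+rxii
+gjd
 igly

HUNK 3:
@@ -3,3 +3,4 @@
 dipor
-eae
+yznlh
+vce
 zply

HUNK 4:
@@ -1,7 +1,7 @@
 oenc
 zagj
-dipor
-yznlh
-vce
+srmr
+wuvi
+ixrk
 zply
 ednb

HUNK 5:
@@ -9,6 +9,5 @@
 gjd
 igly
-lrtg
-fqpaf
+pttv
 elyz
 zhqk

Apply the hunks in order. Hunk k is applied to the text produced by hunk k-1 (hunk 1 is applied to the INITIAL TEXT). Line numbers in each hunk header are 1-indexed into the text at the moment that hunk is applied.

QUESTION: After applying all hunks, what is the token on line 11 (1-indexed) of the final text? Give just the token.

Answer: pttv

Derivation:
Hunk 1: at line 7 remove [vujca] add [igly,lrtg,fqpaf] -> 13 lines: oenc zagj dipor eae zply uceuf zfut dqyrf igly lrtg fqpaf elyz zhqk
Hunk 2: at line 5 remove [uceuf,zfut,dqyrf] add [ednb,rxii,gjd] -> 13 lines: oenc zagj dipor eae zply ednb rxii gjd igly lrtg fqpaf elyz zhqk
Hunk 3: at line 3 remove [eae] add [yznlh,vce] -> 14 lines: oenc zagj dipor yznlh vce zply ednb rxii gjd igly lrtg fqpaf elyz zhqk
Hunk 4: at line 1 remove [dipor,yznlh,vce] add [srmr,wuvi,ixrk] -> 14 lines: oenc zagj srmr wuvi ixrk zply ednb rxii gjd igly lrtg fqpaf elyz zhqk
Hunk 5: at line 9 remove [lrtg,fqpaf] add [pttv] -> 13 lines: oenc zagj srmr wuvi ixrk zply ednb rxii gjd igly pttv elyz zhqk
Final line 11: pttv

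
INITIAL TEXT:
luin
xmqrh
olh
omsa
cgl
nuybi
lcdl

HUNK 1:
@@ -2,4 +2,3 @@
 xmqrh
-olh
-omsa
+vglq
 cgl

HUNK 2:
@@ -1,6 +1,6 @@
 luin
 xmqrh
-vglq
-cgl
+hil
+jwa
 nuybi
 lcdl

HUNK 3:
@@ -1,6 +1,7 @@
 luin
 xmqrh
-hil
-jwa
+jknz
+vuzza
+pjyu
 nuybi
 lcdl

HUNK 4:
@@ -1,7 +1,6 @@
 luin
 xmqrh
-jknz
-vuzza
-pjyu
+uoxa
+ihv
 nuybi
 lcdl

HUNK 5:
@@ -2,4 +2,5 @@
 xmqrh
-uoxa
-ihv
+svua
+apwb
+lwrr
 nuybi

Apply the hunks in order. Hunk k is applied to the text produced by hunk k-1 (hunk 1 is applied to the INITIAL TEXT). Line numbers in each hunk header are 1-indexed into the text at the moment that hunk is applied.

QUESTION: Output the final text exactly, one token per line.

Answer: luin
xmqrh
svua
apwb
lwrr
nuybi
lcdl

Derivation:
Hunk 1: at line 2 remove [olh,omsa] add [vglq] -> 6 lines: luin xmqrh vglq cgl nuybi lcdl
Hunk 2: at line 1 remove [vglq,cgl] add [hil,jwa] -> 6 lines: luin xmqrh hil jwa nuybi lcdl
Hunk 3: at line 1 remove [hil,jwa] add [jknz,vuzza,pjyu] -> 7 lines: luin xmqrh jknz vuzza pjyu nuybi lcdl
Hunk 4: at line 1 remove [jknz,vuzza,pjyu] add [uoxa,ihv] -> 6 lines: luin xmqrh uoxa ihv nuybi lcdl
Hunk 5: at line 2 remove [uoxa,ihv] add [svua,apwb,lwrr] -> 7 lines: luin xmqrh svua apwb lwrr nuybi lcdl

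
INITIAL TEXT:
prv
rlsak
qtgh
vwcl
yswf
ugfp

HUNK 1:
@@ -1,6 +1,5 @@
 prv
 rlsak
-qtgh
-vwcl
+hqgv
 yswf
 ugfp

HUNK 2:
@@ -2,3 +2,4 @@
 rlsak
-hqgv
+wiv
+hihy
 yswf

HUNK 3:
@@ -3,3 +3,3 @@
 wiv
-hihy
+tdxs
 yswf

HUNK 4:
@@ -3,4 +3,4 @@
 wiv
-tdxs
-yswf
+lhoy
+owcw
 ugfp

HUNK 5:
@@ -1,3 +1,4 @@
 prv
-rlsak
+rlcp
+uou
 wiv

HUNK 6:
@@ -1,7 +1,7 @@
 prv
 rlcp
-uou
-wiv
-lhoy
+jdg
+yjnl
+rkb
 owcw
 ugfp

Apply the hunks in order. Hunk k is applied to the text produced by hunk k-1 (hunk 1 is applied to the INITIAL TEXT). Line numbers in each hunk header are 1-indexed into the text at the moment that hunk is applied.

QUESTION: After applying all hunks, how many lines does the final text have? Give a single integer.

Answer: 7

Derivation:
Hunk 1: at line 1 remove [qtgh,vwcl] add [hqgv] -> 5 lines: prv rlsak hqgv yswf ugfp
Hunk 2: at line 2 remove [hqgv] add [wiv,hihy] -> 6 lines: prv rlsak wiv hihy yswf ugfp
Hunk 3: at line 3 remove [hihy] add [tdxs] -> 6 lines: prv rlsak wiv tdxs yswf ugfp
Hunk 4: at line 3 remove [tdxs,yswf] add [lhoy,owcw] -> 6 lines: prv rlsak wiv lhoy owcw ugfp
Hunk 5: at line 1 remove [rlsak] add [rlcp,uou] -> 7 lines: prv rlcp uou wiv lhoy owcw ugfp
Hunk 6: at line 1 remove [uou,wiv,lhoy] add [jdg,yjnl,rkb] -> 7 lines: prv rlcp jdg yjnl rkb owcw ugfp
Final line count: 7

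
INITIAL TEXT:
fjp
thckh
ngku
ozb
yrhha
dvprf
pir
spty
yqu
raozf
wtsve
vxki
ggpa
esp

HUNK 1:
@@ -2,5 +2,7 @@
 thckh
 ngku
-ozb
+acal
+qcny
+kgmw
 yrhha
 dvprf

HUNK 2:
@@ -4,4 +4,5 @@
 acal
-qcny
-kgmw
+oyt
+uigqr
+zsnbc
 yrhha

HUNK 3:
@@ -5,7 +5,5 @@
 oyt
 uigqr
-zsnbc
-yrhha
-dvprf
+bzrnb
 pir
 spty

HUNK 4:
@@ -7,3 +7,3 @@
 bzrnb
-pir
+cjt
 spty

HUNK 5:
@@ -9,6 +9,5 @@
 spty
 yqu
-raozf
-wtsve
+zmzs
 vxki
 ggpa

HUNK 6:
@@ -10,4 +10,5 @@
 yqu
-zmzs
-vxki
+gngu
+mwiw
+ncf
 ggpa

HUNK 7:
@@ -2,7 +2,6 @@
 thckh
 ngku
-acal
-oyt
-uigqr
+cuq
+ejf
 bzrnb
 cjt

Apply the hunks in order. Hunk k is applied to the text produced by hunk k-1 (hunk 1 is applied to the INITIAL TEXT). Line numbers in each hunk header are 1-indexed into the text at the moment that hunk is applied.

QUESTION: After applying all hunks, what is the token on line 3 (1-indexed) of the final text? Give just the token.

Hunk 1: at line 2 remove [ozb] add [acal,qcny,kgmw] -> 16 lines: fjp thckh ngku acal qcny kgmw yrhha dvprf pir spty yqu raozf wtsve vxki ggpa esp
Hunk 2: at line 4 remove [qcny,kgmw] add [oyt,uigqr,zsnbc] -> 17 lines: fjp thckh ngku acal oyt uigqr zsnbc yrhha dvprf pir spty yqu raozf wtsve vxki ggpa esp
Hunk 3: at line 5 remove [zsnbc,yrhha,dvprf] add [bzrnb] -> 15 lines: fjp thckh ngku acal oyt uigqr bzrnb pir spty yqu raozf wtsve vxki ggpa esp
Hunk 4: at line 7 remove [pir] add [cjt] -> 15 lines: fjp thckh ngku acal oyt uigqr bzrnb cjt spty yqu raozf wtsve vxki ggpa esp
Hunk 5: at line 9 remove [raozf,wtsve] add [zmzs] -> 14 lines: fjp thckh ngku acal oyt uigqr bzrnb cjt spty yqu zmzs vxki ggpa esp
Hunk 6: at line 10 remove [zmzs,vxki] add [gngu,mwiw,ncf] -> 15 lines: fjp thckh ngku acal oyt uigqr bzrnb cjt spty yqu gngu mwiw ncf ggpa esp
Hunk 7: at line 2 remove [acal,oyt,uigqr] add [cuq,ejf] -> 14 lines: fjp thckh ngku cuq ejf bzrnb cjt spty yqu gngu mwiw ncf ggpa esp
Final line 3: ngku

Answer: ngku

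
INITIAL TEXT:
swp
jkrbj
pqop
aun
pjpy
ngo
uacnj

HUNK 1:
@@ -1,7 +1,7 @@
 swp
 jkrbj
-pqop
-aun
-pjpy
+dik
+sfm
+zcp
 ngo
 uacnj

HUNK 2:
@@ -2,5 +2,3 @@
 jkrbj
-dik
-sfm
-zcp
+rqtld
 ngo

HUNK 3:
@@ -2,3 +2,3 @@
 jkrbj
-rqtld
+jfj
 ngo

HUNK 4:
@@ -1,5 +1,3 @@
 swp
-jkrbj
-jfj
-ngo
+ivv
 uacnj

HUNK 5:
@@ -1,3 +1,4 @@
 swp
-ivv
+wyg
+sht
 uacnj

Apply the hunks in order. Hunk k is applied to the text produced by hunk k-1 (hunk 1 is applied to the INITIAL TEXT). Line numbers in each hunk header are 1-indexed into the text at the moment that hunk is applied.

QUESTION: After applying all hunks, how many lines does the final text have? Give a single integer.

Hunk 1: at line 1 remove [pqop,aun,pjpy] add [dik,sfm,zcp] -> 7 lines: swp jkrbj dik sfm zcp ngo uacnj
Hunk 2: at line 2 remove [dik,sfm,zcp] add [rqtld] -> 5 lines: swp jkrbj rqtld ngo uacnj
Hunk 3: at line 2 remove [rqtld] add [jfj] -> 5 lines: swp jkrbj jfj ngo uacnj
Hunk 4: at line 1 remove [jkrbj,jfj,ngo] add [ivv] -> 3 lines: swp ivv uacnj
Hunk 5: at line 1 remove [ivv] add [wyg,sht] -> 4 lines: swp wyg sht uacnj
Final line count: 4

Answer: 4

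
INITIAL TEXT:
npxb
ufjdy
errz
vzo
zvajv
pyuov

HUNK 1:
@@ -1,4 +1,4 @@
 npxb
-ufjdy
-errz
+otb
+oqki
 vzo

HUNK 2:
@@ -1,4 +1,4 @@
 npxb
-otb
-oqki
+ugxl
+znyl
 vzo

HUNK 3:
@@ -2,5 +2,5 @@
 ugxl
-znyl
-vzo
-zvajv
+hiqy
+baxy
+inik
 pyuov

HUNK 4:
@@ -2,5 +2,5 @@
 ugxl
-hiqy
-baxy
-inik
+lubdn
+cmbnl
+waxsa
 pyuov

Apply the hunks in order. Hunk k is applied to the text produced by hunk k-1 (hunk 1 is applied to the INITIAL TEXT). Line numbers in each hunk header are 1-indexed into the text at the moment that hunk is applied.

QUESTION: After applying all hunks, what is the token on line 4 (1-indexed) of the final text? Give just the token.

Hunk 1: at line 1 remove [ufjdy,errz] add [otb,oqki] -> 6 lines: npxb otb oqki vzo zvajv pyuov
Hunk 2: at line 1 remove [otb,oqki] add [ugxl,znyl] -> 6 lines: npxb ugxl znyl vzo zvajv pyuov
Hunk 3: at line 2 remove [znyl,vzo,zvajv] add [hiqy,baxy,inik] -> 6 lines: npxb ugxl hiqy baxy inik pyuov
Hunk 4: at line 2 remove [hiqy,baxy,inik] add [lubdn,cmbnl,waxsa] -> 6 lines: npxb ugxl lubdn cmbnl waxsa pyuov
Final line 4: cmbnl

Answer: cmbnl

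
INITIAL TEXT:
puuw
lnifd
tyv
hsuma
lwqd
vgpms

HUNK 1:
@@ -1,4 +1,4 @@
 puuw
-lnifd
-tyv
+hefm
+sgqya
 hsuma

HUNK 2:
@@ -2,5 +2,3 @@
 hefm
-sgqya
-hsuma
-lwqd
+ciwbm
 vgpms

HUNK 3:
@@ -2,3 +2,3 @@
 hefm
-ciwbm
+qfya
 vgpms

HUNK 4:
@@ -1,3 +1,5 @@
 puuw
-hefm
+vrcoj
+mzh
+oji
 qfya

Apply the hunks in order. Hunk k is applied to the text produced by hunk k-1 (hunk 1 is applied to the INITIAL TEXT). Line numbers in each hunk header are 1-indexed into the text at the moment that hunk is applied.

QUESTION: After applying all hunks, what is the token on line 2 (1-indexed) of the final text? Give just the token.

Answer: vrcoj

Derivation:
Hunk 1: at line 1 remove [lnifd,tyv] add [hefm,sgqya] -> 6 lines: puuw hefm sgqya hsuma lwqd vgpms
Hunk 2: at line 2 remove [sgqya,hsuma,lwqd] add [ciwbm] -> 4 lines: puuw hefm ciwbm vgpms
Hunk 3: at line 2 remove [ciwbm] add [qfya] -> 4 lines: puuw hefm qfya vgpms
Hunk 4: at line 1 remove [hefm] add [vrcoj,mzh,oji] -> 6 lines: puuw vrcoj mzh oji qfya vgpms
Final line 2: vrcoj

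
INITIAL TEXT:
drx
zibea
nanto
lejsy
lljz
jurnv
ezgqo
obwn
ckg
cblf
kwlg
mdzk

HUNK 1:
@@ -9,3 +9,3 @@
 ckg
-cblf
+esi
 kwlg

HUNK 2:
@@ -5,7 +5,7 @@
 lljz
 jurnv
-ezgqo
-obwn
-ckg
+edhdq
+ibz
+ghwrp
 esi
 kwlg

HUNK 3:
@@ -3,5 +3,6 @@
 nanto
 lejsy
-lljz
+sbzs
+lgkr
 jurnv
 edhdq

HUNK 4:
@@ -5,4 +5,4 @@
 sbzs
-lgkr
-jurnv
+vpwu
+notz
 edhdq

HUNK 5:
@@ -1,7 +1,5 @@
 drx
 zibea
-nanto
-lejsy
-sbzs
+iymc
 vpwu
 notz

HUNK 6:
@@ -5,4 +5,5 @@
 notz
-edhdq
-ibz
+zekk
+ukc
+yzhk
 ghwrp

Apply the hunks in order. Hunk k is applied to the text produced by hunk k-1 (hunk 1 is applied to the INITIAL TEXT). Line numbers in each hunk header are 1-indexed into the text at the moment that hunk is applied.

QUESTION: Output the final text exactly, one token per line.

Hunk 1: at line 9 remove [cblf] add [esi] -> 12 lines: drx zibea nanto lejsy lljz jurnv ezgqo obwn ckg esi kwlg mdzk
Hunk 2: at line 5 remove [ezgqo,obwn,ckg] add [edhdq,ibz,ghwrp] -> 12 lines: drx zibea nanto lejsy lljz jurnv edhdq ibz ghwrp esi kwlg mdzk
Hunk 3: at line 3 remove [lljz] add [sbzs,lgkr] -> 13 lines: drx zibea nanto lejsy sbzs lgkr jurnv edhdq ibz ghwrp esi kwlg mdzk
Hunk 4: at line 5 remove [lgkr,jurnv] add [vpwu,notz] -> 13 lines: drx zibea nanto lejsy sbzs vpwu notz edhdq ibz ghwrp esi kwlg mdzk
Hunk 5: at line 1 remove [nanto,lejsy,sbzs] add [iymc] -> 11 lines: drx zibea iymc vpwu notz edhdq ibz ghwrp esi kwlg mdzk
Hunk 6: at line 5 remove [edhdq,ibz] add [zekk,ukc,yzhk] -> 12 lines: drx zibea iymc vpwu notz zekk ukc yzhk ghwrp esi kwlg mdzk

Answer: drx
zibea
iymc
vpwu
notz
zekk
ukc
yzhk
ghwrp
esi
kwlg
mdzk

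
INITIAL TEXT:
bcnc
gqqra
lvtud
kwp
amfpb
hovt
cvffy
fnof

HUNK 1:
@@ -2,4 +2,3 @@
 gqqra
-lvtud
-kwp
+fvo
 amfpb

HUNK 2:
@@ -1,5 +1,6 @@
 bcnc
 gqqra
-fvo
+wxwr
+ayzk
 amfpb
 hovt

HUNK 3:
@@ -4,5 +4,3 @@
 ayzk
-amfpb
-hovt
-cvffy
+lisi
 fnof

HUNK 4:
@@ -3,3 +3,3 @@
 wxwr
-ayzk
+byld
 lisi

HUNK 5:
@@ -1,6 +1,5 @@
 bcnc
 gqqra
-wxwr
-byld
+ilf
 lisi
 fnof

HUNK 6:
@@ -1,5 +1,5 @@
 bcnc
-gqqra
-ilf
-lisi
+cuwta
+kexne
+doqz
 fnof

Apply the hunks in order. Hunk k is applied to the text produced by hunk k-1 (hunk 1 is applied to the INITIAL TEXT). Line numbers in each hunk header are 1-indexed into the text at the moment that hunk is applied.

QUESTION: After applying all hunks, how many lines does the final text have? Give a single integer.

Answer: 5

Derivation:
Hunk 1: at line 2 remove [lvtud,kwp] add [fvo] -> 7 lines: bcnc gqqra fvo amfpb hovt cvffy fnof
Hunk 2: at line 1 remove [fvo] add [wxwr,ayzk] -> 8 lines: bcnc gqqra wxwr ayzk amfpb hovt cvffy fnof
Hunk 3: at line 4 remove [amfpb,hovt,cvffy] add [lisi] -> 6 lines: bcnc gqqra wxwr ayzk lisi fnof
Hunk 4: at line 3 remove [ayzk] add [byld] -> 6 lines: bcnc gqqra wxwr byld lisi fnof
Hunk 5: at line 1 remove [wxwr,byld] add [ilf] -> 5 lines: bcnc gqqra ilf lisi fnof
Hunk 6: at line 1 remove [gqqra,ilf,lisi] add [cuwta,kexne,doqz] -> 5 lines: bcnc cuwta kexne doqz fnof
Final line count: 5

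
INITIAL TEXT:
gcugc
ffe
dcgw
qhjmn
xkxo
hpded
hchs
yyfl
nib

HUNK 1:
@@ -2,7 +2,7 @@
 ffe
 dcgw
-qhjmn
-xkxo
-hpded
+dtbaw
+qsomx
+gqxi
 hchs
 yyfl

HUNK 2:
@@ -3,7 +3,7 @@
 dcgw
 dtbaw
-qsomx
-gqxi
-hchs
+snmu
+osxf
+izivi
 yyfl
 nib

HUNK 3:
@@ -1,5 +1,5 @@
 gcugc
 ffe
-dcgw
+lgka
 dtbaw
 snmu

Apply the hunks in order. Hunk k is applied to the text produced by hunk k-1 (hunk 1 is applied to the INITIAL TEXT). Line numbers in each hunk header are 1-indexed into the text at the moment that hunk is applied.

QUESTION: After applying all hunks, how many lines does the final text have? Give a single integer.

Answer: 9

Derivation:
Hunk 1: at line 2 remove [qhjmn,xkxo,hpded] add [dtbaw,qsomx,gqxi] -> 9 lines: gcugc ffe dcgw dtbaw qsomx gqxi hchs yyfl nib
Hunk 2: at line 3 remove [qsomx,gqxi,hchs] add [snmu,osxf,izivi] -> 9 lines: gcugc ffe dcgw dtbaw snmu osxf izivi yyfl nib
Hunk 3: at line 1 remove [dcgw] add [lgka] -> 9 lines: gcugc ffe lgka dtbaw snmu osxf izivi yyfl nib
Final line count: 9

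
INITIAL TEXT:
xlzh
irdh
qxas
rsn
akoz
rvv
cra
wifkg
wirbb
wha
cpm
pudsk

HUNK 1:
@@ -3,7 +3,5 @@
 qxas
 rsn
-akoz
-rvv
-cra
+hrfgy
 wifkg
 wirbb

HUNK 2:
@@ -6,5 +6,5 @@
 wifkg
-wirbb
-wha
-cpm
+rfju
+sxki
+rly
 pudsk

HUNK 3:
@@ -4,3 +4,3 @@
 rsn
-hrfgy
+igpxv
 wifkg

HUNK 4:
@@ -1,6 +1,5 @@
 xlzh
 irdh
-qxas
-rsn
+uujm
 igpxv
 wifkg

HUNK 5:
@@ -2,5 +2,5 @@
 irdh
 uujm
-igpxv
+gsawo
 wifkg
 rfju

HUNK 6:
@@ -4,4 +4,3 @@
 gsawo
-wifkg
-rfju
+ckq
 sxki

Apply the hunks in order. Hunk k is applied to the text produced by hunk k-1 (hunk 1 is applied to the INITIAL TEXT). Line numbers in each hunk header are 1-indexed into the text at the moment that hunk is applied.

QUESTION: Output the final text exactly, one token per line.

Answer: xlzh
irdh
uujm
gsawo
ckq
sxki
rly
pudsk

Derivation:
Hunk 1: at line 3 remove [akoz,rvv,cra] add [hrfgy] -> 10 lines: xlzh irdh qxas rsn hrfgy wifkg wirbb wha cpm pudsk
Hunk 2: at line 6 remove [wirbb,wha,cpm] add [rfju,sxki,rly] -> 10 lines: xlzh irdh qxas rsn hrfgy wifkg rfju sxki rly pudsk
Hunk 3: at line 4 remove [hrfgy] add [igpxv] -> 10 lines: xlzh irdh qxas rsn igpxv wifkg rfju sxki rly pudsk
Hunk 4: at line 1 remove [qxas,rsn] add [uujm] -> 9 lines: xlzh irdh uujm igpxv wifkg rfju sxki rly pudsk
Hunk 5: at line 2 remove [igpxv] add [gsawo] -> 9 lines: xlzh irdh uujm gsawo wifkg rfju sxki rly pudsk
Hunk 6: at line 4 remove [wifkg,rfju] add [ckq] -> 8 lines: xlzh irdh uujm gsawo ckq sxki rly pudsk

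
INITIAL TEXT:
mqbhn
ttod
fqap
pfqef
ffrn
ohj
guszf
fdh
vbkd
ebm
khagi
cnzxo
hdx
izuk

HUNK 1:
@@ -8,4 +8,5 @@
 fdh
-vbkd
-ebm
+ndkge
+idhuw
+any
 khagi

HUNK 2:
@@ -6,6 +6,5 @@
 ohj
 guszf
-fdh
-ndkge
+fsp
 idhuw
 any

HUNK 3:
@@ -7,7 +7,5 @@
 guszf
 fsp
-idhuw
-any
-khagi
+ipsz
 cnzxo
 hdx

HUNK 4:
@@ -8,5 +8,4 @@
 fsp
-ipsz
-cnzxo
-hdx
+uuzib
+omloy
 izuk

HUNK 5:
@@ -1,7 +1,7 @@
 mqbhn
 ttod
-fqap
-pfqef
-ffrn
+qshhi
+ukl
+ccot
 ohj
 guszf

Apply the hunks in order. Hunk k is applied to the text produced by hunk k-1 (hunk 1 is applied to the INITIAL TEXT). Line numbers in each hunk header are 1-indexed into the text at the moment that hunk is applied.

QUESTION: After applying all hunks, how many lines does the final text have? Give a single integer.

Answer: 11

Derivation:
Hunk 1: at line 8 remove [vbkd,ebm] add [ndkge,idhuw,any] -> 15 lines: mqbhn ttod fqap pfqef ffrn ohj guszf fdh ndkge idhuw any khagi cnzxo hdx izuk
Hunk 2: at line 6 remove [fdh,ndkge] add [fsp] -> 14 lines: mqbhn ttod fqap pfqef ffrn ohj guszf fsp idhuw any khagi cnzxo hdx izuk
Hunk 3: at line 7 remove [idhuw,any,khagi] add [ipsz] -> 12 lines: mqbhn ttod fqap pfqef ffrn ohj guszf fsp ipsz cnzxo hdx izuk
Hunk 4: at line 8 remove [ipsz,cnzxo,hdx] add [uuzib,omloy] -> 11 lines: mqbhn ttod fqap pfqef ffrn ohj guszf fsp uuzib omloy izuk
Hunk 5: at line 1 remove [fqap,pfqef,ffrn] add [qshhi,ukl,ccot] -> 11 lines: mqbhn ttod qshhi ukl ccot ohj guszf fsp uuzib omloy izuk
Final line count: 11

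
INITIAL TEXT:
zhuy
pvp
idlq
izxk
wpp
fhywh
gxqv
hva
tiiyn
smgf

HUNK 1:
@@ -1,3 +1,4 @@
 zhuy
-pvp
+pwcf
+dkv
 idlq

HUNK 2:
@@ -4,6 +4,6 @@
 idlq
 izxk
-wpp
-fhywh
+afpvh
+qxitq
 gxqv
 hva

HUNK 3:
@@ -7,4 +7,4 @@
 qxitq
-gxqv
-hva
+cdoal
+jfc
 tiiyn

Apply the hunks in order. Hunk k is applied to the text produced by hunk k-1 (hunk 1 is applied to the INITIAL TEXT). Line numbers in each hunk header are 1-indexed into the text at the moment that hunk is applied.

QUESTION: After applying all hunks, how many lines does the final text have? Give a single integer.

Hunk 1: at line 1 remove [pvp] add [pwcf,dkv] -> 11 lines: zhuy pwcf dkv idlq izxk wpp fhywh gxqv hva tiiyn smgf
Hunk 2: at line 4 remove [wpp,fhywh] add [afpvh,qxitq] -> 11 lines: zhuy pwcf dkv idlq izxk afpvh qxitq gxqv hva tiiyn smgf
Hunk 3: at line 7 remove [gxqv,hva] add [cdoal,jfc] -> 11 lines: zhuy pwcf dkv idlq izxk afpvh qxitq cdoal jfc tiiyn smgf
Final line count: 11

Answer: 11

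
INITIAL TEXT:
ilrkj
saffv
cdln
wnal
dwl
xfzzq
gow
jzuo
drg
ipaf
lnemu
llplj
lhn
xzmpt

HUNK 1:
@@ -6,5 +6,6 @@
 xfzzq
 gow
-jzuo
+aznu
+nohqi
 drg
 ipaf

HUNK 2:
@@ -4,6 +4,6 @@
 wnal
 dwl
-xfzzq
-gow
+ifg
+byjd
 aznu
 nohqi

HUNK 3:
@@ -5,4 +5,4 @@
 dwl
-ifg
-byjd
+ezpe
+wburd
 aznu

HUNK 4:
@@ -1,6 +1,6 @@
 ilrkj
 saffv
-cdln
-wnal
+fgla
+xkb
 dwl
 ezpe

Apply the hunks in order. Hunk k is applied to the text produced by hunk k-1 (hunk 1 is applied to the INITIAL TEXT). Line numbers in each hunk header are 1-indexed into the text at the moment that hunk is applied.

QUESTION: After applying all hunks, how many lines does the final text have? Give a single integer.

Answer: 15

Derivation:
Hunk 1: at line 6 remove [jzuo] add [aznu,nohqi] -> 15 lines: ilrkj saffv cdln wnal dwl xfzzq gow aznu nohqi drg ipaf lnemu llplj lhn xzmpt
Hunk 2: at line 4 remove [xfzzq,gow] add [ifg,byjd] -> 15 lines: ilrkj saffv cdln wnal dwl ifg byjd aznu nohqi drg ipaf lnemu llplj lhn xzmpt
Hunk 3: at line 5 remove [ifg,byjd] add [ezpe,wburd] -> 15 lines: ilrkj saffv cdln wnal dwl ezpe wburd aznu nohqi drg ipaf lnemu llplj lhn xzmpt
Hunk 4: at line 1 remove [cdln,wnal] add [fgla,xkb] -> 15 lines: ilrkj saffv fgla xkb dwl ezpe wburd aznu nohqi drg ipaf lnemu llplj lhn xzmpt
Final line count: 15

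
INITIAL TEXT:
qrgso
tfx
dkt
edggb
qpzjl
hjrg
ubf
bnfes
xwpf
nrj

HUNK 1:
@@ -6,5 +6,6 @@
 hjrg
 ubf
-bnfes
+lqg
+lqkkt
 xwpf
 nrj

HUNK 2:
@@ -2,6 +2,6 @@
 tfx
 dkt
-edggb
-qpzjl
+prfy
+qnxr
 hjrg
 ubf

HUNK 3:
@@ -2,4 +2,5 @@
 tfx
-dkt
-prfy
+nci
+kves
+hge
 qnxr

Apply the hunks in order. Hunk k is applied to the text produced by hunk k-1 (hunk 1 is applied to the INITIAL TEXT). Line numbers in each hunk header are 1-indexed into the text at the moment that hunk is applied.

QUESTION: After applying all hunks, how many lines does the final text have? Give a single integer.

Answer: 12

Derivation:
Hunk 1: at line 6 remove [bnfes] add [lqg,lqkkt] -> 11 lines: qrgso tfx dkt edggb qpzjl hjrg ubf lqg lqkkt xwpf nrj
Hunk 2: at line 2 remove [edggb,qpzjl] add [prfy,qnxr] -> 11 lines: qrgso tfx dkt prfy qnxr hjrg ubf lqg lqkkt xwpf nrj
Hunk 3: at line 2 remove [dkt,prfy] add [nci,kves,hge] -> 12 lines: qrgso tfx nci kves hge qnxr hjrg ubf lqg lqkkt xwpf nrj
Final line count: 12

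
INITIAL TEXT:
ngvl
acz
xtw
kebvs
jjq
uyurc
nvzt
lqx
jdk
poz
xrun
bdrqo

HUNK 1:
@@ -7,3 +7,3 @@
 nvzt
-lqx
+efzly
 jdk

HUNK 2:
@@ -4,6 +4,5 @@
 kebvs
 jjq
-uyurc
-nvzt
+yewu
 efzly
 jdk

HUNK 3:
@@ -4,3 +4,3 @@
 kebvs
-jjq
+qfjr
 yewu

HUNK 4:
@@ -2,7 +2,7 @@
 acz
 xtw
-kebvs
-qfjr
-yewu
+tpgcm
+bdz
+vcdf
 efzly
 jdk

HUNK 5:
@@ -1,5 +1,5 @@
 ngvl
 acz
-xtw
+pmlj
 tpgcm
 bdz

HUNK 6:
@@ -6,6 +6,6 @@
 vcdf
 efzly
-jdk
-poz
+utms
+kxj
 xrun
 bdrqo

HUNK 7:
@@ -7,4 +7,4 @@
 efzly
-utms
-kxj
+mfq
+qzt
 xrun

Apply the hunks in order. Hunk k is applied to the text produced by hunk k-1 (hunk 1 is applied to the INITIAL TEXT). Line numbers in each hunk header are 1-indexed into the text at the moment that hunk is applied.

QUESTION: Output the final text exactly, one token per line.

Hunk 1: at line 7 remove [lqx] add [efzly] -> 12 lines: ngvl acz xtw kebvs jjq uyurc nvzt efzly jdk poz xrun bdrqo
Hunk 2: at line 4 remove [uyurc,nvzt] add [yewu] -> 11 lines: ngvl acz xtw kebvs jjq yewu efzly jdk poz xrun bdrqo
Hunk 3: at line 4 remove [jjq] add [qfjr] -> 11 lines: ngvl acz xtw kebvs qfjr yewu efzly jdk poz xrun bdrqo
Hunk 4: at line 2 remove [kebvs,qfjr,yewu] add [tpgcm,bdz,vcdf] -> 11 lines: ngvl acz xtw tpgcm bdz vcdf efzly jdk poz xrun bdrqo
Hunk 5: at line 1 remove [xtw] add [pmlj] -> 11 lines: ngvl acz pmlj tpgcm bdz vcdf efzly jdk poz xrun bdrqo
Hunk 6: at line 6 remove [jdk,poz] add [utms,kxj] -> 11 lines: ngvl acz pmlj tpgcm bdz vcdf efzly utms kxj xrun bdrqo
Hunk 7: at line 7 remove [utms,kxj] add [mfq,qzt] -> 11 lines: ngvl acz pmlj tpgcm bdz vcdf efzly mfq qzt xrun bdrqo

Answer: ngvl
acz
pmlj
tpgcm
bdz
vcdf
efzly
mfq
qzt
xrun
bdrqo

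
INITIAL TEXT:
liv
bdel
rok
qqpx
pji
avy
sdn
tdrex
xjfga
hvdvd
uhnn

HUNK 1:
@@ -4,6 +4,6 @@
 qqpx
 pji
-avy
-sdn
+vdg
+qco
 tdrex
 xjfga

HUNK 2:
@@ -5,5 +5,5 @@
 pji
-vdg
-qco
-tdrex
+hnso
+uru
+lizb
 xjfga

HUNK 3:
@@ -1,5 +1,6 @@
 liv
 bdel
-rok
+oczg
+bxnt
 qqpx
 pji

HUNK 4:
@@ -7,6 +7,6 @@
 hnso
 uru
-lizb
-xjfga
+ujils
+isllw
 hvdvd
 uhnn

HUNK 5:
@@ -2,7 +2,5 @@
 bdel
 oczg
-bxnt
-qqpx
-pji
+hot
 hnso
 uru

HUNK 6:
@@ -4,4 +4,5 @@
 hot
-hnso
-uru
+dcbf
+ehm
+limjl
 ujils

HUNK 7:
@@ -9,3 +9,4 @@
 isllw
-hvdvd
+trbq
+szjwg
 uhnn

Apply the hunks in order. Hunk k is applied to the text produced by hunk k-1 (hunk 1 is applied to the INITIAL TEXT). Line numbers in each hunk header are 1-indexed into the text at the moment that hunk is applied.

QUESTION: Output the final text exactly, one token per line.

Hunk 1: at line 4 remove [avy,sdn] add [vdg,qco] -> 11 lines: liv bdel rok qqpx pji vdg qco tdrex xjfga hvdvd uhnn
Hunk 2: at line 5 remove [vdg,qco,tdrex] add [hnso,uru,lizb] -> 11 lines: liv bdel rok qqpx pji hnso uru lizb xjfga hvdvd uhnn
Hunk 3: at line 1 remove [rok] add [oczg,bxnt] -> 12 lines: liv bdel oczg bxnt qqpx pji hnso uru lizb xjfga hvdvd uhnn
Hunk 4: at line 7 remove [lizb,xjfga] add [ujils,isllw] -> 12 lines: liv bdel oczg bxnt qqpx pji hnso uru ujils isllw hvdvd uhnn
Hunk 5: at line 2 remove [bxnt,qqpx,pji] add [hot] -> 10 lines: liv bdel oczg hot hnso uru ujils isllw hvdvd uhnn
Hunk 6: at line 4 remove [hnso,uru] add [dcbf,ehm,limjl] -> 11 lines: liv bdel oczg hot dcbf ehm limjl ujils isllw hvdvd uhnn
Hunk 7: at line 9 remove [hvdvd] add [trbq,szjwg] -> 12 lines: liv bdel oczg hot dcbf ehm limjl ujils isllw trbq szjwg uhnn

Answer: liv
bdel
oczg
hot
dcbf
ehm
limjl
ujils
isllw
trbq
szjwg
uhnn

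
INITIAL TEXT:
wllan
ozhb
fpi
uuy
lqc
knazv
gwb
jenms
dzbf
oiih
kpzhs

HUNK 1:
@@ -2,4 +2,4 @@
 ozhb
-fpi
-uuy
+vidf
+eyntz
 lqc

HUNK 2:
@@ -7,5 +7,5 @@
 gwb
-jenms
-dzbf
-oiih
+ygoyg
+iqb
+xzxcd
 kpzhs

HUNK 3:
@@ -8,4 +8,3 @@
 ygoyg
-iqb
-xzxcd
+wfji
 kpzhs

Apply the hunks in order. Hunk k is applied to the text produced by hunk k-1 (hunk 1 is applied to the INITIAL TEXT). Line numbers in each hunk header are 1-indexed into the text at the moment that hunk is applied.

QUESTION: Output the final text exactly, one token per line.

Answer: wllan
ozhb
vidf
eyntz
lqc
knazv
gwb
ygoyg
wfji
kpzhs

Derivation:
Hunk 1: at line 2 remove [fpi,uuy] add [vidf,eyntz] -> 11 lines: wllan ozhb vidf eyntz lqc knazv gwb jenms dzbf oiih kpzhs
Hunk 2: at line 7 remove [jenms,dzbf,oiih] add [ygoyg,iqb,xzxcd] -> 11 lines: wllan ozhb vidf eyntz lqc knazv gwb ygoyg iqb xzxcd kpzhs
Hunk 3: at line 8 remove [iqb,xzxcd] add [wfji] -> 10 lines: wllan ozhb vidf eyntz lqc knazv gwb ygoyg wfji kpzhs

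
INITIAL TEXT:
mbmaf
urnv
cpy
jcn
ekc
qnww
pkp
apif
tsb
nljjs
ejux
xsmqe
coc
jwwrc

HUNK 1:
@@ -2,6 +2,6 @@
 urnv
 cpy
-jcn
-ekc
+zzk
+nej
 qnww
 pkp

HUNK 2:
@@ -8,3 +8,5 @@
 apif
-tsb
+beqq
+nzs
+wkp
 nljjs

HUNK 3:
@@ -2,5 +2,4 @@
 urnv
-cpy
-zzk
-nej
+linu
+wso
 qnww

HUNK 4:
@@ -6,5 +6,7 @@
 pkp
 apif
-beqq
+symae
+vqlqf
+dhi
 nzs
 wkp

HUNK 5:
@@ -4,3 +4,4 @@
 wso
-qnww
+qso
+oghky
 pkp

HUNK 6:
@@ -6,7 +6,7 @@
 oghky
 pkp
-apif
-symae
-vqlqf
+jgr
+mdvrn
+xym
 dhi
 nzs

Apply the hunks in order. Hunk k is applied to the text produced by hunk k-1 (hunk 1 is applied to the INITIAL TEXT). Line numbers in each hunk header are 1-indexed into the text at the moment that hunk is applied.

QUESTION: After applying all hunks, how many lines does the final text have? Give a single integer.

Hunk 1: at line 2 remove [jcn,ekc] add [zzk,nej] -> 14 lines: mbmaf urnv cpy zzk nej qnww pkp apif tsb nljjs ejux xsmqe coc jwwrc
Hunk 2: at line 8 remove [tsb] add [beqq,nzs,wkp] -> 16 lines: mbmaf urnv cpy zzk nej qnww pkp apif beqq nzs wkp nljjs ejux xsmqe coc jwwrc
Hunk 3: at line 2 remove [cpy,zzk,nej] add [linu,wso] -> 15 lines: mbmaf urnv linu wso qnww pkp apif beqq nzs wkp nljjs ejux xsmqe coc jwwrc
Hunk 4: at line 6 remove [beqq] add [symae,vqlqf,dhi] -> 17 lines: mbmaf urnv linu wso qnww pkp apif symae vqlqf dhi nzs wkp nljjs ejux xsmqe coc jwwrc
Hunk 5: at line 4 remove [qnww] add [qso,oghky] -> 18 lines: mbmaf urnv linu wso qso oghky pkp apif symae vqlqf dhi nzs wkp nljjs ejux xsmqe coc jwwrc
Hunk 6: at line 6 remove [apif,symae,vqlqf] add [jgr,mdvrn,xym] -> 18 lines: mbmaf urnv linu wso qso oghky pkp jgr mdvrn xym dhi nzs wkp nljjs ejux xsmqe coc jwwrc
Final line count: 18

Answer: 18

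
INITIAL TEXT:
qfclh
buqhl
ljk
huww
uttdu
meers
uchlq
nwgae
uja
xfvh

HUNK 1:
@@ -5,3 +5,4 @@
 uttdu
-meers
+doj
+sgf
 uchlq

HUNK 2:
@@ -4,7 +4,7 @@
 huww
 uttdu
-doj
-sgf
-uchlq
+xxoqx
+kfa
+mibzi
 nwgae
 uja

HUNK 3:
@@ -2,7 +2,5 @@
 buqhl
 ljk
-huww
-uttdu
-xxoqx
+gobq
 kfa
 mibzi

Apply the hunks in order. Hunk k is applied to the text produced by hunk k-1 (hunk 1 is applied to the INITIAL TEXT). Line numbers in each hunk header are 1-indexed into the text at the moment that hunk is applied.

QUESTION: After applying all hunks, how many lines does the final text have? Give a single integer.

Answer: 9

Derivation:
Hunk 1: at line 5 remove [meers] add [doj,sgf] -> 11 lines: qfclh buqhl ljk huww uttdu doj sgf uchlq nwgae uja xfvh
Hunk 2: at line 4 remove [doj,sgf,uchlq] add [xxoqx,kfa,mibzi] -> 11 lines: qfclh buqhl ljk huww uttdu xxoqx kfa mibzi nwgae uja xfvh
Hunk 3: at line 2 remove [huww,uttdu,xxoqx] add [gobq] -> 9 lines: qfclh buqhl ljk gobq kfa mibzi nwgae uja xfvh
Final line count: 9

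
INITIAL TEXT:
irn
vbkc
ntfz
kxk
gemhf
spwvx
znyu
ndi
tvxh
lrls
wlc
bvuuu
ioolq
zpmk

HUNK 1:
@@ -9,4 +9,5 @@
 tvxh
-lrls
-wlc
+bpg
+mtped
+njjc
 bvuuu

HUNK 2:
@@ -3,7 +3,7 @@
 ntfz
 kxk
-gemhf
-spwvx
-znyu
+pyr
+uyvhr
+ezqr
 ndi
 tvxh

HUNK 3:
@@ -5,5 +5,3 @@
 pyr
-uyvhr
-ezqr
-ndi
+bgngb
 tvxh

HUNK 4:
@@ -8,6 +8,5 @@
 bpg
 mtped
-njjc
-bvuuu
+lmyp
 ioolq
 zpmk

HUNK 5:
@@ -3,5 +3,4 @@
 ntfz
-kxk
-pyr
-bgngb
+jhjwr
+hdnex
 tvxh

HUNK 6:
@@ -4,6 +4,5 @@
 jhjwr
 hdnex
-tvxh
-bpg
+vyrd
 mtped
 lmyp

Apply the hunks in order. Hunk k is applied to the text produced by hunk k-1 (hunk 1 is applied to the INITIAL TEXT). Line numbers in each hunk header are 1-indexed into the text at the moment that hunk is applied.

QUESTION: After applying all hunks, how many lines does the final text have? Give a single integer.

Hunk 1: at line 9 remove [lrls,wlc] add [bpg,mtped,njjc] -> 15 lines: irn vbkc ntfz kxk gemhf spwvx znyu ndi tvxh bpg mtped njjc bvuuu ioolq zpmk
Hunk 2: at line 3 remove [gemhf,spwvx,znyu] add [pyr,uyvhr,ezqr] -> 15 lines: irn vbkc ntfz kxk pyr uyvhr ezqr ndi tvxh bpg mtped njjc bvuuu ioolq zpmk
Hunk 3: at line 5 remove [uyvhr,ezqr,ndi] add [bgngb] -> 13 lines: irn vbkc ntfz kxk pyr bgngb tvxh bpg mtped njjc bvuuu ioolq zpmk
Hunk 4: at line 8 remove [njjc,bvuuu] add [lmyp] -> 12 lines: irn vbkc ntfz kxk pyr bgngb tvxh bpg mtped lmyp ioolq zpmk
Hunk 5: at line 3 remove [kxk,pyr,bgngb] add [jhjwr,hdnex] -> 11 lines: irn vbkc ntfz jhjwr hdnex tvxh bpg mtped lmyp ioolq zpmk
Hunk 6: at line 4 remove [tvxh,bpg] add [vyrd] -> 10 lines: irn vbkc ntfz jhjwr hdnex vyrd mtped lmyp ioolq zpmk
Final line count: 10

Answer: 10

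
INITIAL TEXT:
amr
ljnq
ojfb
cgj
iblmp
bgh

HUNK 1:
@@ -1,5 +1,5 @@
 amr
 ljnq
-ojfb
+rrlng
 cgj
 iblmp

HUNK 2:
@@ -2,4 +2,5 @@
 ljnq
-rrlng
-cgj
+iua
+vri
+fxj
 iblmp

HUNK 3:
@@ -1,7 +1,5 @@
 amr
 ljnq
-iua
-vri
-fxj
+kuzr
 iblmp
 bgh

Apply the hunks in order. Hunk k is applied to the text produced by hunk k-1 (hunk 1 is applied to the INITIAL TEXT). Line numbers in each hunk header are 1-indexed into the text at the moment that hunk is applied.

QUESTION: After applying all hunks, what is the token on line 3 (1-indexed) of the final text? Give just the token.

Answer: kuzr

Derivation:
Hunk 1: at line 1 remove [ojfb] add [rrlng] -> 6 lines: amr ljnq rrlng cgj iblmp bgh
Hunk 2: at line 2 remove [rrlng,cgj] add [iua,vri,fxj] -> 7 lines: amr ljnq iua vri fxj iblmp bgh
Hunk 3: at line 1 remove [iua,vri,fxj] add [kuzr] -> 5 lines: amr ljnq kuzr iblmp bgh
Final line 3: kuzr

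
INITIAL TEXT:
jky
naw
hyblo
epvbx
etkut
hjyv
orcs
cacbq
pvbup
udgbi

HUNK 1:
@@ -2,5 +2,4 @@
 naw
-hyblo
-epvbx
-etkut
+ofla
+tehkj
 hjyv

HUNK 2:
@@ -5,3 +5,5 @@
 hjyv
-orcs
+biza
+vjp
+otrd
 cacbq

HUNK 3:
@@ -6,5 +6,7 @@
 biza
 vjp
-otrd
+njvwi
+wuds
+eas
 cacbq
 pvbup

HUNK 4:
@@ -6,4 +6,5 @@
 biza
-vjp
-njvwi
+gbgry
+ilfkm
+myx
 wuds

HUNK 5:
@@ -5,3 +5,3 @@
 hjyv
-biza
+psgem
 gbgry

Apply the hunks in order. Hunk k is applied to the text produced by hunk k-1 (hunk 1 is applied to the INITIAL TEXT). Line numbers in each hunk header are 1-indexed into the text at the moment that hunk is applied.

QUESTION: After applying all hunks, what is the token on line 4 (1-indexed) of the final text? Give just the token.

Answer: tehkj

Derivation:
Hunk 1: at line 2 remove [hyblo,epvbx,etkut] add [ofla,tehkj] -> 9 lines: jky naw ofla tehkj hjyv orcs cacbq pvbup udgbi
Hunk 2: at line 5 remove [orcs] add [biza,vjp,otrd] -> 11 lines: jky naw ofla tehkj hjyv biza vjp otrd cacbq pvbup udgbi
Hunk 3: at line 6 remove [otrd] add [njvwi,wuds,eas] -> 13 lines: jky naw ofla tehkj hjyv biza vjp njvwi wuds eas cacbq pvbup udgbi
Hunk 4: at line 6 remove [vjp,njvwi] add [gbgry,ilfkm,myx] -> 14 lines: jky naw ofla tehkj hjyv biza gbgry ilfkm myx wuds eas cacbq pvbup udgbi
Hunk 5: at line 5 remove [biza] add [psgem] -> 14 lines: jky naw ofla tehkj hjyv psgem gbgry ilfkm myx wuds eas cacbq pvbup udgbi
Final line 4: tehkj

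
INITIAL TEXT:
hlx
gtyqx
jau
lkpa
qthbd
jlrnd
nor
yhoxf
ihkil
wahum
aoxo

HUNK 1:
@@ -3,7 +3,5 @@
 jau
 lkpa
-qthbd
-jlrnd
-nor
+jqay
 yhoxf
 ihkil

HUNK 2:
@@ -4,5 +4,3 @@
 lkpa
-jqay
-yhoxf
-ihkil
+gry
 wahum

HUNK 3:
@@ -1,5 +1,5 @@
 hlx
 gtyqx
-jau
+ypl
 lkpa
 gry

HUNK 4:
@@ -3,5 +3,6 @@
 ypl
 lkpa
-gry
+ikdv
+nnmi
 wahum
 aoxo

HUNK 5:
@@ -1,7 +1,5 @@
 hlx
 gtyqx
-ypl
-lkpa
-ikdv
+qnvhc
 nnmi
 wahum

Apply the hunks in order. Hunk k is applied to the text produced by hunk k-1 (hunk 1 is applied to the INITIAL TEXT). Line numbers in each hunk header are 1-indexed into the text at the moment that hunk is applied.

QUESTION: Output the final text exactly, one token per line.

Answer: hlx
gtyqx
qnvhc
nnmi
wahum
aoxo

Derivation:
Hunk 1: at line 3 remove [qthbd,jlrnd,nor] add [jqay] -> 9 lines: hlx gtyqx jau lkpa jqay yhoxf ihkil wahum aoxo
Hunk 2: at line 4 remove [jqay,yhoxf,ihkil] add [gry] -> 7 lines: hlx gtyqx jau lkpa gry wahum aoxo
Hunk 3: at line 1 remove [jau] add [ypl] -> 7 lines: hlx gtyqx ypl lkpa gry wahum aoxo
Hunk 4: at line 3 remove [gry] add [ikdv,nnmi] -> 8 lines: hlx gtyqx ypl lkpa ikdv nnmi wahum aoxo
Hunk 5: at line 1 remove [ypl,lkpa,ikdv] add [qnvhc] -> 6 lines: hlx gtyqx qnvhc nnmi wahum aoxo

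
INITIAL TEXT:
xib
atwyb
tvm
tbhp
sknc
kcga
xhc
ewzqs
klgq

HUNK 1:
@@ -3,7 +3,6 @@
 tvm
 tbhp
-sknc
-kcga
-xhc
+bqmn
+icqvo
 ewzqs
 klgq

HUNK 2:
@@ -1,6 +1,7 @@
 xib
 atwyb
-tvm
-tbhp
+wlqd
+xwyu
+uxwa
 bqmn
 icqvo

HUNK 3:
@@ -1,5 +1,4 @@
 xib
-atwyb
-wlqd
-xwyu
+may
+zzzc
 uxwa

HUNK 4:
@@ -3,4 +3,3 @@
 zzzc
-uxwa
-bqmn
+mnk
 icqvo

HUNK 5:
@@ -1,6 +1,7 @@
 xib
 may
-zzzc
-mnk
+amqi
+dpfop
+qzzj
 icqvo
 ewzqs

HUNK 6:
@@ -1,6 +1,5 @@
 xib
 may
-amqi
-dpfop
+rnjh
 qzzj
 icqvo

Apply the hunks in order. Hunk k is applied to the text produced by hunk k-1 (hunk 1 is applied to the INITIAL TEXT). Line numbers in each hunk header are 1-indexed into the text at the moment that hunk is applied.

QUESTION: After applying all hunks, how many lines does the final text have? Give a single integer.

Hunk 1: at line 3 remove [sknc,kcga,xhc] add [bqmn,icqvo] -> 8 lines: xib atwyb tvm tbhp bqmn icqvo ewzqs klgq
Hunk 2: at line 1 remove [tvm,tbhp] add [wlqd,xwyu,uxwa] -> 9 lines: xib atwyb wlqd xwyu uxwa bqmn icqvo ewzqs klgq
Hunk 3: at line 1 remove [atwyb,wlqd,xwyu] add [may,zzzc] -> 8 lines: xib may zzzc uxwa bqmn icqvo ewzqs klgq
Hunk 4: at line 3 remove [uxwa,bqmn] add [mnk] -> 7 lines: xib may zzzc mnk icqvo ewzqs klgq
Hunk 5: at line 1 remove [zzzc,mnk] add [amqi,dpfop,qzzj] -> 8 lines: xib may amqi dpfop qzzj icqvo ewzqs klgq
Hunk 6: at line 1 remove [amqi,dpfop] add [rnjh] -> 7 lines: xib may rnjh qzzj icqvo ewzqs klgq
Final line count: 7

Answer: 7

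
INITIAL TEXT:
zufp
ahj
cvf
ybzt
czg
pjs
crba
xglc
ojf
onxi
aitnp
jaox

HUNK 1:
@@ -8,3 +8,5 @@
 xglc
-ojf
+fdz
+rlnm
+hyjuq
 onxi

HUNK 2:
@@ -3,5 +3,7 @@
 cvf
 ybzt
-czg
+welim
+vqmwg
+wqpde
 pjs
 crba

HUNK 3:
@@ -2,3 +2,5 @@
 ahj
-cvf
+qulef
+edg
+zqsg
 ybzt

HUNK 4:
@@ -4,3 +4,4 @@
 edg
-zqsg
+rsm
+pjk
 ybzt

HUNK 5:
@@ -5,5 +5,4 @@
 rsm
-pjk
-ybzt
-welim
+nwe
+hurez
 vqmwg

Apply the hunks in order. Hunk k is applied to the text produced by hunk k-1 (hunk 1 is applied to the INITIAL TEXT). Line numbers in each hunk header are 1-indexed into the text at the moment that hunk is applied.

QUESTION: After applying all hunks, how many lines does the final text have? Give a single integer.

Hunk 1: at line 8 remove [ojf] add [fdz,rlnm,hyjuq] -> 14 lines: zufp ahj cvf ybzt czg pjs crba xglc fdz rlnm hyjuq onxi aitnp jaox
Hunk 2: at line 3 remove [czg] add [welim,vqmwg,wqpde] -> 16 lines: zufp ahj cvf ybzt welim vqmwg wqpde pjs crba xglc fdz rlnm hyjuq onxi aitnp jaox
Hunk 3: at line 2 remove [cvf] add [qulef,edg,zqsg] -> 18 lines: zufp ahj qulef edg zqsg ybzt welim vqmwg wqpde pjs crba xglc fdz rlnm hyjuq onxi aitnp jaox
Hunk 4: at line 4 remove [zqsg] add [rsm,pjk] -> 19 lines: zufp ahj qulef edg rsm pjk ybzt welim vqmwg wqpde pjs crba xglc fdz rlnm hyjuq onxi aitnp jaox
Hunk 5: at line 5 remove [pjk,ybzt,welim] add [nwe,hurez] -> 18 lines: zufp ahj qulef edg rsm nwe hurez vqmwg wqpde pjs crba xglc fdz rlnm hyjuq onxi aitnp jaox
Final line count: 18

Answer: 18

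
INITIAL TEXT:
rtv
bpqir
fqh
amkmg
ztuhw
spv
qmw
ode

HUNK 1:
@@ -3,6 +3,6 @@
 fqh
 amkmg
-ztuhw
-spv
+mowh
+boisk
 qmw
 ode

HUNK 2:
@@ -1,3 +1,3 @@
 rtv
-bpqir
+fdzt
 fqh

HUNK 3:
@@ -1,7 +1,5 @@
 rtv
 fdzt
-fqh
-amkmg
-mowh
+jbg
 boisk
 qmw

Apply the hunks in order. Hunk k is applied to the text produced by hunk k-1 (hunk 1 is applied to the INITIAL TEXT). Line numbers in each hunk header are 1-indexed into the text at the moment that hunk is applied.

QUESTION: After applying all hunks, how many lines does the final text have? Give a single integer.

Answer: 6

Derivation:
Hunk 1: at line 3 remove [ztuhw,spv] add [mowh,boisk] -> 8 lines: rtv bpqir fqh amkmg mowh boisk qmw ode
Hunk 2: at line 1 remove [bpqir] add [fdzt] -> 8 lines: rtv fdzt fqh amkmg mowh boisk qmw ode
Hunk 3: at line 1 remove [fqh,amkmg,mowh] add [jbg] -> 6 lines: rtv fdzt jbg boisk qmw ode
Final line count: 6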